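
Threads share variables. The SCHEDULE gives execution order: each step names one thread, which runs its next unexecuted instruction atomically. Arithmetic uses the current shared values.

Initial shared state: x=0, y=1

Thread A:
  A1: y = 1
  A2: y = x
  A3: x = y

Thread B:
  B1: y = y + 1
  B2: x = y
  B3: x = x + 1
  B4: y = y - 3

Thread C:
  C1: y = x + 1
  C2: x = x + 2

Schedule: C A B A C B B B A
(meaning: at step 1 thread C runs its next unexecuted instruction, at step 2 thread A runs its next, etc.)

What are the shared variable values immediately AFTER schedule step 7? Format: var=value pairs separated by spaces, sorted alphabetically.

Step 1: thread C executes C1 (y = x + 1). Shared: x=0 y=1. PCs: A@0 B@0 C@1
Step 2: thread A executes A1 (y = 1). Shared: x=0 y=1. PCs: A@1 B@0 C@1
Step 3: thread B executes B1 (y = y + 1). Shared: x=0 y=2. PCs: A@1 B@1 C@1
Step 4: thread A executes A2 (y = x). Shared: x=0 y=0. PCs: A@2 B@1 C@1
Step 5: thread C executes C2 (x = x + 2). Shared: x=2 y=0. PCs: A@2 B@1 C@2
Step 6: thread B executes B2 (x = y). Shared: x=0 y=0. PCs: A@2 B@2 C@2
Step 7: thread B executes B3 (x = x + 1). Shared: x=1 y=0. PCs: A@2 B@3 C@2

Answer: x=1 y=0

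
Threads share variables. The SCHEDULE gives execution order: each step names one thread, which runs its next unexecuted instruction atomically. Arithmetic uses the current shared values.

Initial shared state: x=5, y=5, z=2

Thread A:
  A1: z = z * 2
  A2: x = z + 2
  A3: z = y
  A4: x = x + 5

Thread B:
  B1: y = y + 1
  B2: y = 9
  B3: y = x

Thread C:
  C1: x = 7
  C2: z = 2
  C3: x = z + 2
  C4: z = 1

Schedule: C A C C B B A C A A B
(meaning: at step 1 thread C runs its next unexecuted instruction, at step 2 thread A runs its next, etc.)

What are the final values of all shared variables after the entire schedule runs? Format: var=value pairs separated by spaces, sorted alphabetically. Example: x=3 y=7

Step 1: thread C executes C1 (x = 7). Shared: x=7 y=5 z=2. PCs: A@0 B@0 C@1
Step 2: thread A executes A1 (z = z * 2). Shared: x=7 y=5 z=4. PCs: A@1 B@0 C@1
Step 3: thread C executes C2 (z = 2). Shared: x=7 y=5 z=2. PCs: A@1 B@0 C@2
Step 4: thread C executes C3 (x = z + 2). Shared: x=4 y=5 z=2. PCs: A@1 B@0 C@3
Step 5: thread B executes B1 (y = y + 1). Shared: x=4 y=6 z=2. PCs: A@1 B@1 C@3
Step 6: thread B executes B2 (y = 9). Shared: x=4 y=9 z=2. PCs: A@1 B@2 C@3
Step 7: thread A executes A2 (x = z + 2). Shared: x=4 y=9 z=2. PCs: A@2 B@2 C@3
Step 8: thread C executes C4 (z = 1). Shared: x=4 y=9 z=1. PCs: A@2 B@2 C@4
Step 9: thread A executes A3 (z = y). Shared: x=4 y=9 z=9. PCs: A@3 B@2 C@4
Step 10: thread A executes A4 (x = x + 5). Shared: x=9 y=9 z=9. PCs: A@4 B@2 C@4
Step 11: thread B executes B3 (y = x). Shared: x=9 y=9 z=9. PCs: A@4 B@3 C@4

Answer: x=9 y=9 z=9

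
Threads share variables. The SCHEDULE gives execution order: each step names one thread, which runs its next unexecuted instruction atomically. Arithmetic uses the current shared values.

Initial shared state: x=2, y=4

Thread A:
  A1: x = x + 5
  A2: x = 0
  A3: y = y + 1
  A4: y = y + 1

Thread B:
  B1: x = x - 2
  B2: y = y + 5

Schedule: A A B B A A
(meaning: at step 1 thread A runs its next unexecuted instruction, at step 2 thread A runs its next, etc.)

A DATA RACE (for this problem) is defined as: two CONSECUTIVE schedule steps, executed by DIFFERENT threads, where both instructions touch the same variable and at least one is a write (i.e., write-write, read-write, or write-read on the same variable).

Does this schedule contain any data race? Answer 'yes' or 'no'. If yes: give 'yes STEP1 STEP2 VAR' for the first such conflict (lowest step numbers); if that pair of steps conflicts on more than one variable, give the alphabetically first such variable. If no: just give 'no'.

Answer: yes 2 3 x

Derivation:
Steps 1,2: same thread (A). No race.
Steps 2,3: A(x = 0) vs B(x = x - 2). RACE on x (W-W).
Steps 3,4: same thread (B). No race.
Steps 4,5: B(y = y + 5) vs A(y = y + 1). RACE on y (W-W).
Steps 5,6: same thread (A). No race.
First conflict at steps 2,3.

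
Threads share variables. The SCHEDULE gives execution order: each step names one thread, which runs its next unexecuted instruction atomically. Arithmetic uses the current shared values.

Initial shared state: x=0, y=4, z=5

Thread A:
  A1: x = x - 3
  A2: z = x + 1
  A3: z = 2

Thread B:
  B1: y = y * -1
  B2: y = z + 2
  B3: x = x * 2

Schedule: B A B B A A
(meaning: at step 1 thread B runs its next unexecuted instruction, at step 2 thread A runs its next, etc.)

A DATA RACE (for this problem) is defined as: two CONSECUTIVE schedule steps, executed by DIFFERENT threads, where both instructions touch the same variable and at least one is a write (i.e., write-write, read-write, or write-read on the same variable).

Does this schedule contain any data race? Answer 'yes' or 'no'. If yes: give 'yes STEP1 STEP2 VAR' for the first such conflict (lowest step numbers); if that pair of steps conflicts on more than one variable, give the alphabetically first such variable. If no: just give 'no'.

Steps 1,2: B(r=y,w=y) vs A(r=x,w=x). No conflict.
Steps 2,3: A(r=x,w=x) vs B(r=z,w=y). No conflict.
Steps 3,4: same thread (B). No race.
Steps 4,5: B(x = x * 2) vs A(z = x + 1). RACE on x (W-R).
Steps 5,6: same thread (A). No race.
First conflict at steps 4,5.

Answer: yes 4 5 x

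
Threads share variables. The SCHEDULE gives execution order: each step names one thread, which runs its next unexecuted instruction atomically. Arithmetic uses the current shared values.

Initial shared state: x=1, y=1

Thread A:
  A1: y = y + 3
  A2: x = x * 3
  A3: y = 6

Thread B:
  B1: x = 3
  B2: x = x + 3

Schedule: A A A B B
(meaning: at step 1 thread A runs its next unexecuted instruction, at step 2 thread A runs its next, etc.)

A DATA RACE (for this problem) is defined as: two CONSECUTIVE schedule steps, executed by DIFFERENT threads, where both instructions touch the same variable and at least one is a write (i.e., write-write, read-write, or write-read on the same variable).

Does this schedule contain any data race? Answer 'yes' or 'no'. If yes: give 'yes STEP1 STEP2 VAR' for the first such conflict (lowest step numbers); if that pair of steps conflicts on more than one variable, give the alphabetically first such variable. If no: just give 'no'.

Answer: no

Derivation:
Steps 1,2: same thread (A). No race.
Steps 2,3: same thread (A). No race.
Steps 3,4: A(r=-,w=y) vs B(r=-,w=x). No conflict.
Steps 4,5: same thread (B). No race.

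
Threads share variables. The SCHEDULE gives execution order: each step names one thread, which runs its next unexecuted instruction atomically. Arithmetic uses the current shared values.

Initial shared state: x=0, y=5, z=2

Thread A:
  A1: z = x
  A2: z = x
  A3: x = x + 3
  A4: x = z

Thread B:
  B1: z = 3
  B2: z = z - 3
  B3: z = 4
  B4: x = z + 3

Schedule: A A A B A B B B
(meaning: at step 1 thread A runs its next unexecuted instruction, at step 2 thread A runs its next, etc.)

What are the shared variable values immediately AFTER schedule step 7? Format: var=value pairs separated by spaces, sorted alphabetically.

Answer: x=3 y=5 z=4

Derivation:
Step 1: thread A executes A1 (z = x). Shared: x=0 y=5 z=0. PCs: A@1 B@0
Step 2: thread A executes A2 (z = x). Shared: x=0 y=5 z=0. PCs: A@2 B@0
Step 3: thread A executes A3 (x = x + 3). Shared: x=3 y=5 z=0. PCs: A@3 B@0
Step 4: thread B executes B1 (z = 3). Shared: x=3 y=5 z=3. PCs: A@3 B@1
Step 5: thread A executes A4 (x = z). Shared: x=3 y=5 z=3. PCs: A@4 B@1
Step 6: thread B executes B2 (z = z - 3). Shared: x=3 y=5 z=0. PCs: A@4 B@2
Step 7: thread B executes B3 (z = 4). Shared: x=3 y=5 z=4. PCs: A@4 B@3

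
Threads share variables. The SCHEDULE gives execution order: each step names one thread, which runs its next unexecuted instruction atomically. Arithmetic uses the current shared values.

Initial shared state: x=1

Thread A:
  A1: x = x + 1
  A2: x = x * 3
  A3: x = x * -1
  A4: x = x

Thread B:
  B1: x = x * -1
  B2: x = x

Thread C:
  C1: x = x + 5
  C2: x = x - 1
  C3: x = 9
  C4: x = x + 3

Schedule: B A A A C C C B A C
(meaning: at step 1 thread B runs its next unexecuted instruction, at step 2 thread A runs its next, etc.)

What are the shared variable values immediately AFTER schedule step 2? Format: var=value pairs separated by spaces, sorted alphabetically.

Answer: x=0

Derivation:
Step 1: thread B executes B1 (x = x * -1). Shared: x=-1. PCs: A@0 B@1 C@0
Step 2: thread A executes A1 (x = x + 1). Shared: x=0. PCs: A@1 B@1 C@0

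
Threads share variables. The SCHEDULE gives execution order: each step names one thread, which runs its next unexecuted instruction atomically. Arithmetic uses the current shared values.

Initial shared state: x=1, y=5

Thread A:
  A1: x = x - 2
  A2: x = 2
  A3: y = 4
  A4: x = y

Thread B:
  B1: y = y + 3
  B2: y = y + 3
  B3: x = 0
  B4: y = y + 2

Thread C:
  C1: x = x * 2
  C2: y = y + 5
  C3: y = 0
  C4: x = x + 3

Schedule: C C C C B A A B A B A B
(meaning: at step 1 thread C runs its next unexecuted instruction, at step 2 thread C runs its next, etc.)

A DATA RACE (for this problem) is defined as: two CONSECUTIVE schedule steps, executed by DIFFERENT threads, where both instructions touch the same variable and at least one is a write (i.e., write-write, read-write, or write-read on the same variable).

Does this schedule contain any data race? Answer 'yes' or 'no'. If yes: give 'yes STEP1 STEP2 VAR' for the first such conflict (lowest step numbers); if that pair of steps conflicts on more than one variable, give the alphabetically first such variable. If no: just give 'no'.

Answer: yes 8 9 y

Derivation:
Steps 1,2: same thread (C). No race.
Steps 2,3: same thread (C). No race.
Steps 3,4: same thread (C). No race.
Steps 4,5: C(r=x,w=x) vs B(r=y,w=y). No conflict.
Steps 5,6: B(r=y,w=y) vs A(r=x,w=x). No conflict.
Steps 6,7: same thread (A). No race.
Steps 7,8: A(r=-,w=x) vs B(r=y,w=y). No conflict.
Steps 8,9: B(y = y + 3) vs A(y = 4). RACE on y (W-W).
Steps 9,10: A(r=-,w=y) vs B(r=-,w=x). No conflict.
Steps 10,11: B(x = 0) vs A(x = y). RACE on x (W-W).
Steps 11,12: A(x = y) vs B(y = y + 2). RACE on y (R-W).
First conflict at steps 8,9.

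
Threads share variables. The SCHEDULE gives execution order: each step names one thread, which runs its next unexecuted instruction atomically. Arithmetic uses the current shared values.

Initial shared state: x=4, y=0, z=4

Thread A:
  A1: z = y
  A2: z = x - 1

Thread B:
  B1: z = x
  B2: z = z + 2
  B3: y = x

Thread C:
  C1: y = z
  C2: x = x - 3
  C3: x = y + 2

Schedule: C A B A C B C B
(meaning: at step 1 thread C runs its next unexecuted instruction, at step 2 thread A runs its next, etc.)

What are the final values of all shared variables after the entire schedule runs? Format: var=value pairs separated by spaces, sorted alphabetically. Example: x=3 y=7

Answer: x=6 y=6 z=5

Derivation:
Step 1: thread C executes C1 (y = z). Shared: x=4 y=4 z=4. PCs: A@0 B@0 C@1
Step 2: thread A executes A1 (z = y). Shared: x=4 y=4 z=4. PCs: A@1 B@0 C@1
Step 3: thread B executes B1 (z = x). Shared: x=4 y=4 z=4. PCs: A@1 B@1 C@1
Step 4: thread A executes A2 (z = x - 1). Shared: x=4 y=4 z=3. PCs: A@2 B@1 C@1
Step 5: thread C executes C2 (x = x - 3). Shared: x=1 y=4 z=3. PCs: A@2 B@1 C@2
Step 6: thread B executes B2 (z = z + 2). Shared: x=1 y=4 z=5. PCs: A@2 B@2 C@2
Step 7: thread C executes C3 (x = y + 2). Shared: x=6 y=4 z=5. PCs: A@2 B@2 C@3
Step 8: thread B executes B3 (y = x). Shared: x=6 y=6 z=5. PCs: A@2 B@3 C@3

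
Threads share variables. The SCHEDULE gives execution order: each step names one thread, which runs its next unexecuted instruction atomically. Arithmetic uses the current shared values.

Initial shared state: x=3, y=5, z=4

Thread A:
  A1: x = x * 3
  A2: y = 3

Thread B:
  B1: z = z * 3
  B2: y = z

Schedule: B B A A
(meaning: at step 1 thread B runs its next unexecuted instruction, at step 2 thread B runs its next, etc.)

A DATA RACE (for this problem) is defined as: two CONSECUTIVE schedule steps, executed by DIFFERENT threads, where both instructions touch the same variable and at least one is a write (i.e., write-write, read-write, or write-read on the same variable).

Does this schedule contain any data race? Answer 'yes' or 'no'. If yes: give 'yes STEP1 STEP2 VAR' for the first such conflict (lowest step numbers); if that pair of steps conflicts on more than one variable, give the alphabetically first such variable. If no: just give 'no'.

Answer: no

Derivation:
Steps 1,2: same thread (B). No race.
Steps 2,3: B(r=z,w=y) vs A(r=x,w=x). No conflict.
Steps 3,4: same thread (A). No race.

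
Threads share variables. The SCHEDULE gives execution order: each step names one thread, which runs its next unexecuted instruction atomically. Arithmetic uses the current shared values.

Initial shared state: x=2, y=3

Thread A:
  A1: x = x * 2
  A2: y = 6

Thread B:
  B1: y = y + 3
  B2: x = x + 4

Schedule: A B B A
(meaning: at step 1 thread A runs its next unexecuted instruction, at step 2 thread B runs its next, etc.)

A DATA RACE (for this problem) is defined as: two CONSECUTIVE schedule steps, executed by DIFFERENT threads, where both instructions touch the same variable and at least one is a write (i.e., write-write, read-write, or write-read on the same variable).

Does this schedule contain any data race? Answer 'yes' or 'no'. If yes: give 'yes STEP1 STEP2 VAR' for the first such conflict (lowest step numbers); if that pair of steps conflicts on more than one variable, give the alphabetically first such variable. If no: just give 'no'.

Answer: no

Derivation:
Steps 1,2: A(r=x,w=x) vs B(r=y,w=y). No conflict.
Steps 2,3: same thread (B). No race.
Steps 3,4: B(r=x,w=x) vs A(r=-,w=y). No conflict.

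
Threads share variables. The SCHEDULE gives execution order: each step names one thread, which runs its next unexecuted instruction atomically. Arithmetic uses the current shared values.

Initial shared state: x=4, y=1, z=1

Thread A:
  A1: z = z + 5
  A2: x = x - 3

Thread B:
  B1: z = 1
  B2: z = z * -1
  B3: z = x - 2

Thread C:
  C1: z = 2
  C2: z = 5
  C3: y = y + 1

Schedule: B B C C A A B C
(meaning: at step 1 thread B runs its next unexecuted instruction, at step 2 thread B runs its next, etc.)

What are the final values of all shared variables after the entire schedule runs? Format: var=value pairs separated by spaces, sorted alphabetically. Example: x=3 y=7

Answer: x=1 y=2 z=-1

Derivation:
Step 1: thread B executes B1 (z = 1). Shared: x=4 y=1 z=1. PCs: A@0 B@1 C@0
Step 2: thread B executes B2 (z = z * -1). Shared: x=4 y=1 z=-1. PCs: A@0 B@2 C@0
Step 3: thread C executes C1 (z = 2). Shared: x=4 y=1 z=2. PCs: A@0 B@2 C@1
Step 4: thread C executes C2 (z = 5). Shared: x=4 y=1 z=5. PCs: A@0 B@2 C@2
Step 5: thread A executes A1 (z = z + 5). Shared: x=4 y=1 z=10. PCs: A@1 B@2 C@2
Step 6: thread A executes A2 (x = x - 3). Shared: x=1 y=1 z=10. PCs: A@2 B@2 C@2
Step 7: thread B executes B3 (z = x - 2). Shared: x=1 y=1 z=-1. PCs: A@2 B@3 C@2
Step 8: thread C executes C3 (y = y + 1). Shared: x=1 y=2 z=-1. PCs: A@2 B@3 C@3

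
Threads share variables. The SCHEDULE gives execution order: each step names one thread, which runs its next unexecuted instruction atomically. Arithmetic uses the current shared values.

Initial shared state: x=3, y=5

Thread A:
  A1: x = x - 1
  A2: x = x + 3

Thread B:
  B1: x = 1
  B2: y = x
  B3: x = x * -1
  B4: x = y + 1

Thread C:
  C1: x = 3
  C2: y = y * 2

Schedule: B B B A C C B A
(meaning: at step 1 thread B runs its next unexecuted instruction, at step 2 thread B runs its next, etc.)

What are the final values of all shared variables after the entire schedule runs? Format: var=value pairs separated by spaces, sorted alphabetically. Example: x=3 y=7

Step 1: thread B executes B1 (x = 1). Shared: x=1 y=5. PCs: A@0 B@1 C@0
Step 2: thread B executes B2 (y = x). Shared: x=1 y=1. PCs: A@0 B@2 C@0
Step 3: thread B executes B3 (x = x * -1). Shared: x=-1 y=1. PCs: A@0 B@3 C@0
Step 4: thread A executes A1 (x = x - 1). Shared: x=-2 y=1. PCs: A@1 B@3 C@0
Step 5: thread C executes C1 (x = 3). Shared: x=3 y=1. PCs: A@1 B@3 C@1
Step 6: thread C executes C2 (y = y * 2). Shared: x=3 y=2. PCs: A@1 B@3 C@2
Step 7: thread B executes B4 (x = y + 1). Shared: x=3 y=2. PCs: A@1 B@4 C@2
Step 8: thread A executes A2 (x = x + 3). Shared: x=6 y=2. PCs: A@2 B@4 C@2

Answer: x=6 y=2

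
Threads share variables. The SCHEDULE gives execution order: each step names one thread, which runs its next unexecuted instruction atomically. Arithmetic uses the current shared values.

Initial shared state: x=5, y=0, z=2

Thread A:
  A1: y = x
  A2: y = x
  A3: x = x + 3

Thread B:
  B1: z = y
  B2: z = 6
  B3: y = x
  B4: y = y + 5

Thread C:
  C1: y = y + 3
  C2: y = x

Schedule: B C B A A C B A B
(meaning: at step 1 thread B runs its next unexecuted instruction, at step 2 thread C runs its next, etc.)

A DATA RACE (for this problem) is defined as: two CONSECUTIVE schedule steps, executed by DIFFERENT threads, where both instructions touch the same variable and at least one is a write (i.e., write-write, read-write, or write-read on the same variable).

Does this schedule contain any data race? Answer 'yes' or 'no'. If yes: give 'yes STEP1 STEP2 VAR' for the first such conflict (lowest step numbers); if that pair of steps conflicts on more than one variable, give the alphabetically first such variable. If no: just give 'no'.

Steps 1,2: B(z = y) vs C(y = y + 3). RACE on y (R-W).
Steps 2,3: C(r=y,w=y) vs B(r=-,w=z). No conflict.
Steps 3,4: B(r=-,w=z) vs A(r=x,w=y). No conflict.
Steps 4,5: same thread (A). No race.
Steps 5,6: A(y = x) vs C(y = x). RACE on y (W-W).
Steps 6,7: C(y = x) vs B(y = x). RACE on y (W-W).
Steps 7,8: B(y = x) vs A(x = x + 3). RACE on x (R-W).
Steps 8,9: A(r=x,w=x) vs B(r=y,w=y). No conflict.
First conflict at steps 1,2.

Answer: yes 1 2 y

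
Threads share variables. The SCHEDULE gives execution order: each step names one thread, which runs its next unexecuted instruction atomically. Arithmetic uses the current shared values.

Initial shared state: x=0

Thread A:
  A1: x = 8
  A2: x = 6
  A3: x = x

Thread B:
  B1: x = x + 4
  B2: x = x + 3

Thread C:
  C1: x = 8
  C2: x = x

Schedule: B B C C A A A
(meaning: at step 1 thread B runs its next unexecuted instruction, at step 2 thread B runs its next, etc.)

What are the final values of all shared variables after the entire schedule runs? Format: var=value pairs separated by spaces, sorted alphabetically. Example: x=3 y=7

Answer: x=6

Derivation:
Step 1: thread B executes B1 (x = x + 4). Shared: x=4. PCs: A@0 B@1 C@0
Step 2: thread B executes B2 (x = x + 3). Shared: x=7. PCs: A@0 B@2 C@0
Step 3: thread C executes C1 (x = 8). Shared: x=8. PCs: A@0 B@2 C@1
Step 4: thread C executes C2 (x = x). Shared: x=8. PCs: A@0 B@2 C@2
Step 5: thread A executes A1 (x = 8). Shared: x=8. PCs: A@1 B@2 C@2
Step 6: thread A executes A2 (x = 6). Shared: x=6. PCs: A@2 B@2 C@2
Step 7: thread A executes A3 (x = x). Shared: x=6. PCs: A@3 B@2 C@2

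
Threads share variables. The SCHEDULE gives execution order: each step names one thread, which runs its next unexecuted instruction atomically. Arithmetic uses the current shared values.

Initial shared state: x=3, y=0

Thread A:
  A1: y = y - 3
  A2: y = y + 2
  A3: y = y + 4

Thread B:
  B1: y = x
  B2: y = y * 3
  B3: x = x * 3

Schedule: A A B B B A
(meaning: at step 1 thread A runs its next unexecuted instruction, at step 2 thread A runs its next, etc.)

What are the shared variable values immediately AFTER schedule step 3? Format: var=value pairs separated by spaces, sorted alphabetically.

Step 1: thread A executes A1 (y = y - 3). Shared: x=3 y=-3. PCs: A@1 B@0
Step 2: thread A executes A2 (y = y + 2). Shared: x=3 y=-1. PCs: A@2 B@0
Step 3: thread B executes B1 (y = x). Shared: x=3 y=3. PCs: A@2 B@1

Answer: x=3 y=3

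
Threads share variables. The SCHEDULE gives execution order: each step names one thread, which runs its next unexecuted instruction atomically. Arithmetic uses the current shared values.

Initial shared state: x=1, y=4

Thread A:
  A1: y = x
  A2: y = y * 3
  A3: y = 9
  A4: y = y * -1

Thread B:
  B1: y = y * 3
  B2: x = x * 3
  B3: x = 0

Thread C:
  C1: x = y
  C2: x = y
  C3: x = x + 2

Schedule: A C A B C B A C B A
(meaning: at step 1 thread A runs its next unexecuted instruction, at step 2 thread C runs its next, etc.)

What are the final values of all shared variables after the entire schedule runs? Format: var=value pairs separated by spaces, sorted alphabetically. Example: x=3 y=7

Answer: x=0 y=-9

Derivation:
Step 1: thread A executes A1 (y = x). Shared: x=1 y=1. PCs: A@1 B@0 C@0
Step 2: thread C executes C1 (x = y). Shared: x=1 y=1. PCs: A@1 B@0 C@1
Step 3: thread A executes A2 (y = y * 3). Shared: x=1 y=3. PCs: A@2 B@0 C@1
Step 4: thread B executes B1 (y = y * 3). Shared: x=1 y=9. PCs: A@2 B@1 C@1
Step 5: thread C executes C2 (x = y). Shared: x=9 y=9. PCs: A@2 B@1 C@2
Step 6: thread B executes B2 (x = x * 3). Shared: x=27 y=9. PCs: A@2 B@2 C@2
Step 7: thread A executes A3 (y = 9). Shared: x=27 y=9. PCs: A@3 B@2 C@2
Step 8: thread C executes C3 (x = x + 2). Shared: x=29 y=9. PCs: A@3 B@2 C@3
Step 9: thread B executes B3 (x = 0). Shared: x=0 y=9. PCs: A@3 B@3 C@3
Step 10: thread A executes A4 (y = y * -1). Shared: x=0 y=-9. PCs: A@4 B@3 C@3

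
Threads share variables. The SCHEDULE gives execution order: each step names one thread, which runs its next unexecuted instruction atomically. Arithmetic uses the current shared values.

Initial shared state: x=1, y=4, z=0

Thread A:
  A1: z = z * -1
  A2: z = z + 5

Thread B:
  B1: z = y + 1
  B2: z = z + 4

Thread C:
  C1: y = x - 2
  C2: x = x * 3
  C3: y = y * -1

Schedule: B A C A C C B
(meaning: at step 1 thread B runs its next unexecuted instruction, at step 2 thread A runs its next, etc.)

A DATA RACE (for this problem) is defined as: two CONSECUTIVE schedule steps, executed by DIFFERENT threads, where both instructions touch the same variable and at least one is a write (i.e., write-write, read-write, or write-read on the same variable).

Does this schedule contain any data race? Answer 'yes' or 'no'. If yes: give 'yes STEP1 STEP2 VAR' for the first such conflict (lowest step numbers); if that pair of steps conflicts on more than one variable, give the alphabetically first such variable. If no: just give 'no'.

Steps 1,2: B(z = y + 1) vs A(z = z * -1). RACE on z (W-W).
Steps 2,3: A(r=z,w=z) vs C(r=x,w=y). No conflict.
Steps 3,4: C(r=x,w=y) vs A(r=z,w=z). No conflict.
Steps 4,5: A(r=z,w=z) vs C(r=x,w=x). No conflict.
Steps 5,6: same thread (C). No race.
Steps 6,7: C(r=y,w=y) vs B(r=z,w=z). No conflict.
First conflict at steps 1,2.

Answer: yes 1 2 z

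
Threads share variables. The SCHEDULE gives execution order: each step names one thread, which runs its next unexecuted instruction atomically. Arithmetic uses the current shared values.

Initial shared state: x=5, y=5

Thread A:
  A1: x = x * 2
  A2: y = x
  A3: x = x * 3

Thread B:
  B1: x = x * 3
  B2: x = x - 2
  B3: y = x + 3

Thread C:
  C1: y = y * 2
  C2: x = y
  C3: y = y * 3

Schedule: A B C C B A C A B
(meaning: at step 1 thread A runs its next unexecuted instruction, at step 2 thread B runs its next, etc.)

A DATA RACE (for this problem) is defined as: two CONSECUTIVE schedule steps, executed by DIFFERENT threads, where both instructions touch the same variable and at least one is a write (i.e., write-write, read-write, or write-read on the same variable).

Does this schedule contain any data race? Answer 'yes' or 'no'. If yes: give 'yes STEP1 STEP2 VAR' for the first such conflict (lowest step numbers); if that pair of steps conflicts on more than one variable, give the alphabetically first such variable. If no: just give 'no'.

Steps 1,2: A(x = x * 2) vs B(x = x * 3). RACE on x (W-W).
Steps 2,3: B(r=x,w=x) vs C(r=y,w=y). No conflict.
Steps 3,4: same thread (C). No race.
Steps 4,5: C(x = y) vs B(x = x - 2). RACE on x (W-W).
Steps 5,6: B(x = x - 2) vs A(y = x). RACE on x (W-R).
Steps 6,7: A(y = x) vs C(y = y * 3). RACE on y (W-W).
Steps 7,8: C(r=y,w=y) vs A(r=x,w=x). No conflict.
Steps 8,9: A(x = x * 3) vs B(y = x + 3). RACE on x (W-R).
First conflict at steps 1,2.

Answer: yes 1 2 x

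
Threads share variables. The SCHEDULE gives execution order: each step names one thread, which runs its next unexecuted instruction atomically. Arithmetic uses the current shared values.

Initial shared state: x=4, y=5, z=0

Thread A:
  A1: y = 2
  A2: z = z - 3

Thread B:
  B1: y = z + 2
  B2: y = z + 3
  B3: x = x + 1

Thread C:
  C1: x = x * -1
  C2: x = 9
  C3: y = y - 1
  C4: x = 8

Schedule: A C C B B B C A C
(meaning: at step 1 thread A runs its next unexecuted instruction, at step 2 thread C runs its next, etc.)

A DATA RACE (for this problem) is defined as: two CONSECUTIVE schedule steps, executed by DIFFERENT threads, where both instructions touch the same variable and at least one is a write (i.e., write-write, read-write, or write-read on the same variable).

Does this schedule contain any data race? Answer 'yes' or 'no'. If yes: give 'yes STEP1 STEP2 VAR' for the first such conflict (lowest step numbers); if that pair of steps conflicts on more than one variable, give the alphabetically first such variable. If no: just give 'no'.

Answer: no

Derivation:
Steps 1,2: A(r=-,w=y) vs C(r=x,w=x). No conflict.
Steps 2,3: same thread (C). No race.
Steps 3,4: C(r=-,w=x) vs B(r=z,w=y). No conflict.
Steps 4,5: same thread (B). No race.
Steps 5,6: same thread (B). No race.
Steps 6,7: B(r=x,w=x) vs C(r=y,w=y). No conflict.
Steps 7,8: C(r=y,w=y) vs A(r=z,w=z). No conflict.
Steps 8,9: A(r=z,w=z) vs C(r=-,w=x). No conflict.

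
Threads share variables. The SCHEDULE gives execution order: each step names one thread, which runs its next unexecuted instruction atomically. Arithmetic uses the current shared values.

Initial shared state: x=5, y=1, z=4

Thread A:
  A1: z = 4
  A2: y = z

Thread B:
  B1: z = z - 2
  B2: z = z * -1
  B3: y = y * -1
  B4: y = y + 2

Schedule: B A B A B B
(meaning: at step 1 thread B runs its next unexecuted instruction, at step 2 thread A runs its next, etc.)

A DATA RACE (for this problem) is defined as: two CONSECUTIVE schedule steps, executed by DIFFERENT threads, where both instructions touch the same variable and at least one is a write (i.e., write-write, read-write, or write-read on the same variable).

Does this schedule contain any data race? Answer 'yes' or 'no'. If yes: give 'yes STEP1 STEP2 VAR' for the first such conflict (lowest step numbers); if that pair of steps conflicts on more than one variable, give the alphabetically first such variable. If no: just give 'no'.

Answer: yes 1 2 z

Derivation:
Steps 1,2: B(z = z - 2) vs A(z = 4). RACE on z (W-W).
Steps 2,3: A(z = 4) vs B(z = z * -1). RACE on z (W-W).
Steps 3,4: B(z = z * -1) vs A(y = z). RACE on z (W-R).
Steps 4,5: A(y = z) vs B(y = y * -1). RACE on y (W-W).
Steps 5,6: same thread (B). No race.
First conflict at steps 1,2.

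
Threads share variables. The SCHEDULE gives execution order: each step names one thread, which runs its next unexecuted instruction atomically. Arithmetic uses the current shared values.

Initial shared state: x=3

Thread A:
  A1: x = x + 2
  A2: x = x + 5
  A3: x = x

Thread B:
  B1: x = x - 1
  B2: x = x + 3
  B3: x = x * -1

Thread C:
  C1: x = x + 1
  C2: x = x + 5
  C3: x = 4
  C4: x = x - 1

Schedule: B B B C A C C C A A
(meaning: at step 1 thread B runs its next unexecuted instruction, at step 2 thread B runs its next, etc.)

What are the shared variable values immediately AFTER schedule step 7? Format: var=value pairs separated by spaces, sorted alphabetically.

Answer: x=4

Derivation:
Step 1: thread B executes B1 (x = x - 1). Shared: x=2. PCs: A@0 B@1 C@0
Step 2: thread B executes B2 (x = x + 3). Shared: x=5. PCs: A@0 B@2 C@0
Step 3: thread B executes B3 (x = x * -1). Shared: x=-5. PCs: A@0 B@3 C@0
Step 4: thread C executes C1 (x = x + 1). Shared: x=-4. PCs: A@0 B@3 C@1
Step 5: thread A executes A1 (x = x + 2). Shared: x=-2. PCs: A@1 B@3 C@1
Step 6: thread C executes C2 (x = x + 5). Shared: x=3. PCs: A@1 B@3 C@2
Step 7: thread C executes C3 (x = 4). Shared: x=4. PCs: A@1 B@3 C@3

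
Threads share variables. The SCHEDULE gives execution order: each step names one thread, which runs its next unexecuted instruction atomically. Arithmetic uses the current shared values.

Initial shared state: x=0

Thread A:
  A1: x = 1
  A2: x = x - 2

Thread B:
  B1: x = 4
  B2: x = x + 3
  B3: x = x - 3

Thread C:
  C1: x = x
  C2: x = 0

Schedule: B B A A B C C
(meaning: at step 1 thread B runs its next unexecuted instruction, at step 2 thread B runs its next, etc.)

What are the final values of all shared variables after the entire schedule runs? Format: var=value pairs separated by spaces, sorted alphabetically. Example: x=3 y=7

Answer: x=0

Derivation:
Step 1: thread B executes B1 (x = 4). Shared: x=4. PCs: A@0 B@1 C@0
Step 2: thread B executes B2 (x = x + 3). Shared: x=7. PCs: A@0 B@2 C@0
Step 3: thread A executes A1 (x = 1). Shared: x=1. PCs: A@1 B@2 C@0
Step 4: thread A executes A2 (x = x - 2). Shared: x=-1. PCs: A@2 B@2 C@0
Step 5: thread B executes B3 (x = x - 3). Shared: x=-4. PCs: A@2 B@3 C@0
Step 6: thread C executes C1 (x = x). Shared: x=-4. PCs: A@2 B@3 C@1
Step 7: thread C executes C2 (x = 0). Shared: x=0. PCs: A@2 B@3 C@2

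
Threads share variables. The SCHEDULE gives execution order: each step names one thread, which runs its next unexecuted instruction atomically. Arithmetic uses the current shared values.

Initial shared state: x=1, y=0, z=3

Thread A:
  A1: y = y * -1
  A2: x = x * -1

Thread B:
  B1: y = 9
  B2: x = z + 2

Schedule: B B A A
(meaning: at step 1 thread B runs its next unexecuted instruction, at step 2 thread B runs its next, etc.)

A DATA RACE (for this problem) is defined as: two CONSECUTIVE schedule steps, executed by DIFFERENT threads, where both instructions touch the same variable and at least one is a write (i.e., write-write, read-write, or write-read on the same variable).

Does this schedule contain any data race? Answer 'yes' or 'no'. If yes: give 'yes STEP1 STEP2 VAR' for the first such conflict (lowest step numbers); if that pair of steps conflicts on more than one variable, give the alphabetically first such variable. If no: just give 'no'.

Steps 1,2: same thread (B). No race.
Steps 2,3: B(r=z,w=x) vs A(r=y,w=y). No conflict.
Steps 3,4: same thread (A). No race.

Answer: no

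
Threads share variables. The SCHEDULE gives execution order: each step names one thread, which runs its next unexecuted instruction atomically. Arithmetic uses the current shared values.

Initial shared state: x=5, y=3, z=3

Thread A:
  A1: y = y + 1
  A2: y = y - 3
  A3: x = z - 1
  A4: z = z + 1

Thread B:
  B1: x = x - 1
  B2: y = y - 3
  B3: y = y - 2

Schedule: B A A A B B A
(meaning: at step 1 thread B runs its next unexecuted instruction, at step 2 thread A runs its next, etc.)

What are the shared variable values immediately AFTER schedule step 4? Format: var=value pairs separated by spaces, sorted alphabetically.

Step 1: thread B executes B1 (x = x - 1). Shared: x=4 y=3 z=3. PCs: A@0 B@1
Step 2: thread A executes A1 (y = y + 1). Shared: x=4 y=4 z=3. PCs: A@1 B@1
Step 3: thread A executes A2 (y = y - 3). Shared: x=4 y=1 z=3. PCs: A@2 B@1
Step 4: thread A executes A3 (x = z - 1). Shared: x=2 y=1 z=3. PCs: A@3 B@1

Answer: x=2 y=1 z=3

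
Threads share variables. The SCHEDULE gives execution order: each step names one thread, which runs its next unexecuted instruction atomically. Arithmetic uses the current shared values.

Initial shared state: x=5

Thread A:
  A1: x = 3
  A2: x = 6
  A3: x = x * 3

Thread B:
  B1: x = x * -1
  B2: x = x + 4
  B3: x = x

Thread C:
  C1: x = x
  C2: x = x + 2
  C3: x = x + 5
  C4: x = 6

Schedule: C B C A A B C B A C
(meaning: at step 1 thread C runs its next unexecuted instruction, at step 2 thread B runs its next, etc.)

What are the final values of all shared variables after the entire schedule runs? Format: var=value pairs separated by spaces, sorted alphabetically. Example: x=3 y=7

Answer: x=6

Derivation:
Step 1: thread C executes C1 (x = x). Shared: x=5. PCs: A@0 B@0 C@1
Step 2: thread B executes B1 (x = x * -1). Shared: x=-5. PCs: A@0 B@1 C@1
Step 3: thread C executes C2 (x = x + 2). Shared: x=-3. PCs: A@0 B@1 C@2
Step 4: thread A executes A1 (x = 3). Shared: x=3. PCs: A@1 B@1 C@2
Step 5: thread A executes A2 (x = 6). Shared: x=6. PCs: A@2 B@1 C@2
Step 6: thread B executes B2 (x = x + 4). Shared: x=10. PCs: A@2 B@2 C@2
Step 7: thread C executes C3 (x = x + 5). Shared: x=15. PCs: A@2 B@2 C@3
Step 8: thread B executes B3 (x = x). Shared: x=15. PCs: A@2 B@3 C@3
Step 9: thread A executes A3 (x = x * 3). Shared: x=45. PCs: A@3 B@3 C@3
Step 10: thread C executes C4 (x = 6). Shared: x=6. PCs: A@3 B@3 C@4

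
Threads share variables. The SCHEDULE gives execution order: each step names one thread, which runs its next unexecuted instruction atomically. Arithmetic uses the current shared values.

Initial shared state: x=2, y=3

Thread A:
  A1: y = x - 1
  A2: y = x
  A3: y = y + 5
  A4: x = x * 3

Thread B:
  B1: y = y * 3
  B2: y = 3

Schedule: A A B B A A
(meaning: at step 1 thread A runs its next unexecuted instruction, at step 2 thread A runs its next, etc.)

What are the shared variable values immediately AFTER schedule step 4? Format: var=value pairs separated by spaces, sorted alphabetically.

Answer: x=2 y=3

Derivation:
Step 1: thread A executes A1 (y = x - 1). Shared: x=2 y=1. PCs: A@1 B@0
Step 2: thread A executes A2 (y = x). Shared: x=2 y=2. PCs: A@2 B@0
Step 3: thread B executes B1 (y = y * 3). Shared: x=2 y=6. PCs: A@2 B@1
Step 4: thread B executes B2 (y = 3). Shared: x=2 y=3. PCs: A@2 B@2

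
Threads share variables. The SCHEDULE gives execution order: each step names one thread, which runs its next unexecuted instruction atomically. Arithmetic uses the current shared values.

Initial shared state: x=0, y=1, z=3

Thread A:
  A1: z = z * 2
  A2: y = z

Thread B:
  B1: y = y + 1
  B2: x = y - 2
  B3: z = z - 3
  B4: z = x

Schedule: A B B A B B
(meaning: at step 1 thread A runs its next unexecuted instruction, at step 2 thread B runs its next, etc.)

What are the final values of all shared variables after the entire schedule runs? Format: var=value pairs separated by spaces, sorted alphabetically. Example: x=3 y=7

Step 1: thread A executes A1 (z = z * 2). Shared: x=0 y=1 z=6. PCs: A@1 B@0
Step 2: thread B executes B1 (y = y + 1). Shared: x=0 y=2 z=6. PCs: A@1 B@1
Step 3: thread B executes B2 (x = y - 2). Shared: x=0 y=2 z=6. PCs: A@1 B@2
Step 4: thread A executes A2 (y = z). Shared: x=0 y=6 z=6. PCs: A@2 B@2
Step 5: thread B executes B3 (z = z - 3). Shared: x=0 y=6 z=3. PCs: A@2 B@3
Step 6: thread B executes B4 (z = x). Shared: x=0 y=6 z=0. PCs: A@2 B@4

Answer: x=0 y=6 z=0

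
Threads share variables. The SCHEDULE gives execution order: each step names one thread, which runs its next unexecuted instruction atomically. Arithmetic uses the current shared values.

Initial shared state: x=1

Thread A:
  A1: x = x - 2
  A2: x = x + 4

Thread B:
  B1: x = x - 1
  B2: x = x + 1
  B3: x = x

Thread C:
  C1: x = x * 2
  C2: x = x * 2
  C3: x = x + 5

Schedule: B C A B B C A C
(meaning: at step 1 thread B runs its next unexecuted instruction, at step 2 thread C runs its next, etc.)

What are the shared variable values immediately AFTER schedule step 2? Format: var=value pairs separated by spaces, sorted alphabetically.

Step 1: thread B executes B1 (x = x - 1). Shared: x=0. PCs: A@0 B@1 C@0
Step 2: thread C executes C1 (x = x * 2). Shared: x=0. PCs: A@0 B@1 C@1

Answer: x=0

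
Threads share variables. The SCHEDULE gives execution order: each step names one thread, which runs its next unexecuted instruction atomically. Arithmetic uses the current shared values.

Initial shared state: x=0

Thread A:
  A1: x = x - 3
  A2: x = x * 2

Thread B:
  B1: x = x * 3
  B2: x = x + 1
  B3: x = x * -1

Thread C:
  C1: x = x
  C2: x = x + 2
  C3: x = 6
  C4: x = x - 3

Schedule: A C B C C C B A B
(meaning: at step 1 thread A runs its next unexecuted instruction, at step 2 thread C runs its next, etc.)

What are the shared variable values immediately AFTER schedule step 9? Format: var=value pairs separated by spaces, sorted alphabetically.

Answer: x=-8

Derivation:
Step 1: thread A executes A1 (x = x - 3). Shared: x=-3. PCs: A@1 B@0 C@0
Step 2: thread C executes C1 (x = x). Shared: x=-3. PCs: A@1 B@0 C@1
Step 3: thread B executes B1 (x = x * 3). Shared: x=-9. PCs: A@1 B@1 C@1
Step 4: thread C executes C2 (x = x + 2). Shared: x=-7. PCs: A@1 B@1 C@2
Step 5: thread C executes C3 (x = 6). Shared: x=6. PCs: A@1 B@1 C@3
Step 6: thread C executes C4 (x = x - 3). Shared: x=3. PCs: A@1 B@1 C@4
Step 7: thread B executes B2 (x = x + 1). Shared: x=4. PCs: A@1 B@2 C@4
Step 8: thread A executes A2 (x = x * 2). Shared: x=8. PCs: A@2 B@2 C@4
Step 9: thread B executes B3 (x = x * -1). Shared: x=-8. PCs: A@2 B@3 C@4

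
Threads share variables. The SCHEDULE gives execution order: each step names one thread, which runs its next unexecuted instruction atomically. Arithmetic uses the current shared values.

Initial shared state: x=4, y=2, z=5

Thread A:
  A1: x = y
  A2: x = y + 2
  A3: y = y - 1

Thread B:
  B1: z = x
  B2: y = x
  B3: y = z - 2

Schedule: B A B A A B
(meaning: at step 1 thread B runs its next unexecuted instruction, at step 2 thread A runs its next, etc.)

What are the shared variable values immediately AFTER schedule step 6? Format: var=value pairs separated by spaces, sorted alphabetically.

Step 1: thread B executes B1 (z = x). Shared: x=4 y=2 z=4. PCs: A@0 B@1
Step 2: thread A executes A1 (x = y). Shared: x=2 y=2 z=4. PCs: A@1 B@1
Step 3: thread B executes B2 (y = x). Shared: x=2 y=2 z=4. PCs: A@1 B@2
Step 4: thread A executes A2 (x = y + 2). Shared: x=4 y=2 z=4. PCs: A@2 B@2
Step 5: thread A executes A3 (y = y - 1). Shared: x=4 y=1 z=4. PCs: A@3 B@2
Step 6: thread B executes B3 (y = z - 2). Shared: x=4 y=2 z=4. PCs: A@3 B@3

Answer: x=4 y=2 z=4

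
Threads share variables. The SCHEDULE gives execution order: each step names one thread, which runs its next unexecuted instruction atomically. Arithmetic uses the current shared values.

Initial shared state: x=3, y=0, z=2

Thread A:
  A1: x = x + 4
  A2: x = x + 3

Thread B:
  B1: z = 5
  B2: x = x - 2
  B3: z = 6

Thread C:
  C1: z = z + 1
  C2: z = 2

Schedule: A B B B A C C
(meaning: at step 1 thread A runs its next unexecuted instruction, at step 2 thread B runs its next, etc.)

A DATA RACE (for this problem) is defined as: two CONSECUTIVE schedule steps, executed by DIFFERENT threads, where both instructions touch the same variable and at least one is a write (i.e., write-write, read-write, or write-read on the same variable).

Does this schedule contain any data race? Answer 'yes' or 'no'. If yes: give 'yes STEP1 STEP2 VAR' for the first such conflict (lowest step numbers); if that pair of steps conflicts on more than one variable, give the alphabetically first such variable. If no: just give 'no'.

Steps 1,2: A(r=x,w=x) vs B(r=-,w=z). No conflict.
Steps 2,3: same thread (B). No race.
Steps 3,4: same thread (B). No race.
Steps 4,5: B(r=-,w=z) vs A(r=x,w=x). No conflict.
Steps 5,6: A(r=x,w=x) vs C(r=z,w=z). No conflict.
Steps 6,7: same thread (C). No race.

Answer: no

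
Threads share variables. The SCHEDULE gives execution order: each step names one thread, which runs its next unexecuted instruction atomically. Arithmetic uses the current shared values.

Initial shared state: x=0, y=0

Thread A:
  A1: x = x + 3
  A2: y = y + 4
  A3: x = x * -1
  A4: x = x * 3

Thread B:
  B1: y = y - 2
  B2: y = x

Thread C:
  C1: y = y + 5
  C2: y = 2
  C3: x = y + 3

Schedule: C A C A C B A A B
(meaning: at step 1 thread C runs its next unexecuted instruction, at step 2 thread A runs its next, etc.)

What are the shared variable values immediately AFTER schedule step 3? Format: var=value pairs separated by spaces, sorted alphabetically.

Step 1: thread C executes C1 (y = y + 5). Shared: x=0 y=5. PCs: A@0 B@0 C@1
Step 2: thread A executes A1 (x = x + 3). Shared: x=3 y=5. PCs: A@1 B@0 C@1
Step 3: thread C executes C2 (y = 2). Shared: x=3 y=2. PCs: A@1 B@0 C@2

Answer: x=3 y=2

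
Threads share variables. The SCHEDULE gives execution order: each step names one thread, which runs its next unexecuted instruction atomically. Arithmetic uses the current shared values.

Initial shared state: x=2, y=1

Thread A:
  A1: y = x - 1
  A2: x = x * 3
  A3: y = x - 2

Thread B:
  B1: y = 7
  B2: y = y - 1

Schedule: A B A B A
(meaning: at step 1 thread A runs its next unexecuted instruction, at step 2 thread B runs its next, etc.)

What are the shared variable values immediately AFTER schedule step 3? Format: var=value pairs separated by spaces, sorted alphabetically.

Answer: x=6 y=7

Derivation:
Step 1: thread A executes A1 (y = x - 1). Shared: x=2 y=1. PCs: A@1 B@0
Step 2: thread B executes B1 (y = 7). Shared: x=2 y=7. PCs: A@1 B@1
Step 3: thread A executes A2 (x = x * 3). Shared: x=6 y=7. PCs: A@2 B@1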